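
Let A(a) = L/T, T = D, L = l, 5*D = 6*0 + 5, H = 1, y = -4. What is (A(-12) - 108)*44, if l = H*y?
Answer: -4928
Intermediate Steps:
D = 1 (D = (6*0 + 5)/5 = (0 + 5)/5 = (⅕)*5 = 1)
l = -4 (l = 1*(-4) = -4)
L = -4
T = 1
A(a) = -4 (A(a) = -4/1 = -4*1 = -4)
(A(-12) - 108)*44 = (-4 - 108)*44 = -112*44 = -4928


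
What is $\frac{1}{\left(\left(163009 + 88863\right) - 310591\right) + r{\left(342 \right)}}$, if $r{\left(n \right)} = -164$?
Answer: $- \frac{1}{58883} \approx -1.6983 \cdot 10^{-5}$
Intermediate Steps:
$\frac{1}{\left(\left(163009 + 88863\right) - 310591\right) + r{\left(342 \right)}} = \frac{1}{\left(\left(163009 + 88863\right) - 310591\right) - 164} = \frac{1}{\left(251872 - 310591\right) - 164} = \frac{1}{-58719 - 164} = \frac{1}{-58883} = - \frac{1}{58883}$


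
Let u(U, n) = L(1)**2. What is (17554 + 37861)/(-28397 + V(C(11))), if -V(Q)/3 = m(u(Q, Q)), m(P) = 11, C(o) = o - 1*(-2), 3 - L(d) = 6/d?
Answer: -11083/5686 ≈ -1.9492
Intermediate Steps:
L(d) = 3 - 6/d
u(U, n) = 9 (u(U, n) = (3 - 6/1)**2 = (3 - 6*1)**2 = (3 - 6)**2 = (-3)**2 = 9)
C(o) = 2 + o (C(o) = o + 2 = 2 + o)
V(Q) = -33 (V(Q) = -3*11 = -33)
(17554 + 37861)/(-28397 + V(C(11))) = (17554 + 37861)/(-28397 - 33) = 55415/(-28430) = 55415*(-1/28430) = -11083/5686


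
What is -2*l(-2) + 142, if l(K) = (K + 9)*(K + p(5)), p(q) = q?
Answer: 100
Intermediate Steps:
l(K) = (5 + K)*(9 + K) (l(K) = (K + 9)*(K + 5) = (9 + K)*(5 + K) = (5 + K)*(9 + K))
-2*l(-2) + 142 = -2*(45 + (-2)² + 14*(-2)) + 142 = -2*(45 + 4 - 28) + 142 = -2*21 + 142 = -42 + 142 = 100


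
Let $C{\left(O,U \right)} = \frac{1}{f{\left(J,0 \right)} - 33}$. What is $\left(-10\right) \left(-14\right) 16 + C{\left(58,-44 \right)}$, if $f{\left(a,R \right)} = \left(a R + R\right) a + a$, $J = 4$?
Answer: $\frac{64959}{29} \approx 2240.0$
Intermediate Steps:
$f{\left(a,R \right)} = a + a \left(R + R a\right)$ ($f{\left(a,R \right)} = \left(R a + R\right) a + a = \left(R + R a\right) a + a = a \left(R + R a\right) + a = a + a \left(R + R a\right)$)
$C{\left(O,U \right)} = - \frac{1}{29}$ ($C{\left(O,U \right)} = \frac{1}{4 \left(1 + 0 + 0 \cdot 4\right) - 33} = \frac{1}{4 \left(1 + 0 + 0\right) - 33} = \frac{1}{4 \cdot 1 - 33} = \frac{1}{4 - 33} = \frac{1}{-29} = - \frac{1}{29}$)
$\left(-10\right) \left(-14\right) 16 + C{\left(58,-44 \right)} = \left(-10\right) \left(-14\right) 16 - \frac{1}{29} = 140 \cdot 16 - \frac{1}{29} = 2240 - \frac{1}{29} = \frac{64959}{29}$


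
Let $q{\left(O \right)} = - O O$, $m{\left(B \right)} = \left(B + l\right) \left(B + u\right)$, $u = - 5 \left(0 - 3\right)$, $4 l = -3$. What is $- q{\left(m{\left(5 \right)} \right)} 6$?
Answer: $43350$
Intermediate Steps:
$l = - \frac{3}{4}$ ($l = \frac{1}{4} \left(-3\right) = - \frac{3}{4} \approx -0.75$)
$u = 15$ ($u = \left(-5\right) \left(-3\right) = 15$)
$m{\left(B \right)} = \left(15 + B\right) \left(- \frac{3}{4} + B\right)$ ($m{\left(B \right)} = \left(B - \frac{3}{4}\right) \left(B + 15\right) = \left(- \frac{3}{4} + B\right) \left(15 + B\right) = \left(15 + B\right) \left(- \frac{3}{4} + B\right)$)
$q{\left(O \right)} = - O^{2}$
$- q{\left(m{\left(5 \right)} \right)} 6 = - \left(-1\right) \left(- \frac{45}{4} + 5^{2} + \frac{57}{4} \cdot 5\right)^{2} \cdot 6 = - \left(-1\right) \left(- \frac{45}{4} + 25 + \frac{285}{4}\right)^{2} \cdot 6 = - \left(-1\right) 85^{2} \cdot 6 = - \left(-1\right) 7225 \cdot 6 = \left(-1\right) \left(-7225\right) 6 = 7225 \cdot 6 = 43350$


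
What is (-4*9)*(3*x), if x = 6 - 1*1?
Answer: -540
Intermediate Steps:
x = 5 (x = 6 - 1 = 5)
(-4*9)*(3*x) = (-4*9)*(3*5) = -36*15 = -540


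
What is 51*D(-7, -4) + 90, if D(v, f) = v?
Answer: -267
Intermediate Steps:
51*D(-7, -4) + 90 = 51*(-7) + 90 = -357 + 90 = -267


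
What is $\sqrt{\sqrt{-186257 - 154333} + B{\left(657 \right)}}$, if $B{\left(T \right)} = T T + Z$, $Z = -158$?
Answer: $\sqrt{431491 + i \sqrt{340590}} \approx 656.88 + 0.444 i$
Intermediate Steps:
$B{\left(T \right)} = -158 + T^{2}$ ($B{\left(T \right)} = T T - 158 = T^{2} - 158 = -158 + T^{2}$)
$\sqrt{\sqrt{-186257 - 154333} + B{\left(657 \right)}} = \sqrt{\sqrt{-186257 - 154333} - \left(158 - 657^{2}\right)} = \sqrt{\sqrt{-340590} + \left(-158 + 431649\right)} = \sqrt{i \sqrt{340590} + 431491} = \sqrt{431491 + i \sqrt{340590}}$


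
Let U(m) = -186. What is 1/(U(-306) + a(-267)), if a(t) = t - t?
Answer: -1/186 ≈ -0.0053763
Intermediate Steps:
a(t) = 0
1/(U(-306) + a(-267)) = 1/(-186 + 0) = 1/(-186) = -1/186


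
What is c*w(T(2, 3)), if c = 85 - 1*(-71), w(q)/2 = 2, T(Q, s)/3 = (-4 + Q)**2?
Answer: 624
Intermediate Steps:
T(Q, s) = 3*(-4 + Q)**2
w(q) = 4 (w(q) = 2*2 = 4)
c = 156 (c = 85 + 71 = 156)
c*w(T(2, 3)) = 156*4 = 624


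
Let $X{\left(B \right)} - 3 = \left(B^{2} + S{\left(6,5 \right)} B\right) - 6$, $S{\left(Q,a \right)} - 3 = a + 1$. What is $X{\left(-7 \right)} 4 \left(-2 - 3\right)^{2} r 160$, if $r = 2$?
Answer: $-544000$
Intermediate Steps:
$S{\left(Q,a \right)} = 4 + a$ ($S{\left(Q,a \right)} = 3 + \left(a + 1\right) = 3 + \left(1 + a\right) = 4 + a$)
$X{\left(B \right)} = -3 + B^{2} + 9 B$ ($X{\left(B \right)} = 3 - \left(6 - B^{2} - \left(4 + 5\right) B\right) = 3 - \left(6 - B^{2} - 9 B\right) = 3 + \left(-6 + B^{2} + 9 B\right) = -3 + B^{2} + 9 B$)
$X{\left(-7 \right)} 4 \left(-2 - 3\right)^{2} r 160 = \left(-3 + \left(-7\right)^{2} + 9 \left(-7\right)\right) 4 \left(-2 - 3\right)^{2} \cdot 2 \cdot 160 = \left(-3 + 49 - 63\right) 4 \left(-5\right)^{2} \cdot 2 \cdot 160 = - 17 \cdot 4 \cdot 25 \cdot 2 \cdot 160 = - 17 \cdot 100 \cdot 2 \cdot 160 = \left(-17\right) 200 \cdot 160 = \left(-3400\right) 160 = -544000$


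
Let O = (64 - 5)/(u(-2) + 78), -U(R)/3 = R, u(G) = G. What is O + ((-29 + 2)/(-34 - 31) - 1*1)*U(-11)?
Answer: -91469/4940 ≈ -18.516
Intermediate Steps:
U(R) = -3*R
O = 59/76 (O = (64 - 5)/(-2 + 78) = 59/76 ≈ 0.77632)
O + ((-29 + 2)/(-34 - 31) - 1*1)*U(-11) = 59/76 + ((-29 + 2)/(-34 - 31) - 1*1)*(-3*(-11)) = 59/76 + (-27/(-65) - 1)*33 = 59/76 + (-27*(-1/65) - 1)*33 = 59/76 + (27/65 - 1)*33 = 59/76 - 38/65*33 = 59/76 - 1254/65 = -91469/4940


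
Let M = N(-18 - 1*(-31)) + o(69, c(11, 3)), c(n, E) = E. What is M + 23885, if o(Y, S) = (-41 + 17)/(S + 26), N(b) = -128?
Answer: 688929/29 ≈ 23756.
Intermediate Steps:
o(Y, S) = -24/(26 + S)
M = -3736/29 (M = -128 - 24/(26 + 3) = -128 - 24/29 = -3736/29 ≈ -128.83)
M + 23885 = -3736/29 + 23885 = 688929/29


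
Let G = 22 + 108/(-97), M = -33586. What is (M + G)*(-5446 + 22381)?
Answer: -55137243960/97 ≈ -5.6843e+8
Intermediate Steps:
G = 2026/97 (G = 22 - 1/97*108 = 22 - 108/97 = 2026/97 ≈ 20.887)
(M + G)*(-5446 + 22381) = (-33586 + 2026/97)*(-5446 + 22381) = -3255816/97*16935 = -55137243960/97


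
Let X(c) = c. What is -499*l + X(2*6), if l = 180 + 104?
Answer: -141704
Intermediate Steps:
l = 284
-499*l + X(2*6) = -499*284 + 2*6 = -141716 + 12 = -141704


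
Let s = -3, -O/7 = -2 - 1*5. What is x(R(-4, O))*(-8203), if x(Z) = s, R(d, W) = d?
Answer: 24609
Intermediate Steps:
O = 49 (O = -7*(-2 - 1*5) = -7*(-2 - 5) = -7*(-7) = 49)
x(Z) = -3
x(R(-4, O))*(-8203) = -3*(-8203) = 24609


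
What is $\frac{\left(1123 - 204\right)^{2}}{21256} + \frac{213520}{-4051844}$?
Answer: $\frac{854372709841}{21531499016} \approx 39.68$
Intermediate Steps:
$\frac{\left(1123 - 204\right)^{2}}{21256} + \frac{213520}{-4051844} = \left(1123 - 204\right)^{2} \cdot \frac{1}{21256} + 213520 \left(- \frac{1}{4051844}\right) = 919^{2} \cdot \frac{1}{21256} - \frac{53380}{1012961} = 844561 \cdot \frac{1}{21256} - \frac{53380}{1012961} = \frac{844561}{21256} - \frac{53380}{1012961} = \frac{854372709841}{21531499016}$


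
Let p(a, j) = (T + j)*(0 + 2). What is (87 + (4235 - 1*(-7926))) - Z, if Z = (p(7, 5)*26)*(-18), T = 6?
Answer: 22544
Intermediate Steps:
p(a, j) = 12 + 2*j (p(a, j) = (6 + j)*(0 + 2) = (6 + j)*2 = 12 + 2*j)
Z = -10296 (Z = ((12 + 2*5)*26)*(-18) = ((12 + 10)*26)*(-18) = (22*26)*(-18) = 572*(-18) = -10296)
(87 + (4235 - 1*(-7926))) - Z = (87 + (4235 - 1*(-7926))) - 1*(-10296) = (87 + (4235 + 7926)) + 10296 = (87 + 12161) + 10296 = 12248 + 10296 = 22544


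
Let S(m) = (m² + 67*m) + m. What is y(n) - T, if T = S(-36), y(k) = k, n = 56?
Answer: 1208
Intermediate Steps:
S(m) = m² + 68*m
T = -1152 (T = -36*(68 - 36) = -36*32 = -1152)
y(n) - T = 56 - 1*(-1152) = 56 + 1152 = 1208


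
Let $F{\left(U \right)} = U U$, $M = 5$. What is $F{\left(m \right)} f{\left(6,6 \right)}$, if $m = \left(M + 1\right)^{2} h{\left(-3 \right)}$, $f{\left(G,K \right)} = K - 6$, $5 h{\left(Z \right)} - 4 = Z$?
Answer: $0$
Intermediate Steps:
$h{\left(Z \right)} = \frac{4}{5} + \frac{Z}{5}$
$f{\left(G,K \right)} = -6 + K$
$m = \frac{36}{5}$ ($m = \left(5 + 1\right)^{2} \left(\frac{4}{5} + \frac{1}{5} \left(-3\right)\right) = 6^{2} \left(\frac{4}{5} - \frac{3}{5}\right) = 36 \cdot \frac{1}{5} = \frac{36}{5} \approx 7.2$)
$F{\left(U \right)} = U^{2}$
$F{\left(m \right)} f{\left(6,6 \right)} = \left(\frac{36}{5}\right)^{2} \left(-6 + 6\right) = \frac{1296}{25} \cdot 0 = 0$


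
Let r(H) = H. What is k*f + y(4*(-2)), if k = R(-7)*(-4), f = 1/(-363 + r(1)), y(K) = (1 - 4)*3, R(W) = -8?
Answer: -1645/181 ≈ -9.0884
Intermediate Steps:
y(K) = -9 (y(K) = -3*3 = -9)
f = -1/362 (f = 1/(-363 + 1) = 1/(-362) = -1/362 ≈ -0.0027624)
k = 32 (k = -8*(-4) = 32)
k*f + y(4*(-2)) = 32*(-1/362) - 9 = -16/181 - 9 = -1645/181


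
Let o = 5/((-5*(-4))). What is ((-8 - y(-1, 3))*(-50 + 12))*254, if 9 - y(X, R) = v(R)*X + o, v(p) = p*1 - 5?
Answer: 142367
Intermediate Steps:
v(p) = -5 + p (v(p) = p - 5 = -5 + p)
o = 1/4 (o = 5/20 = 5*(1/20) = 1/4 ≈ 0.25000)
y(X, R) = 35/4 - X*(-5 + R) (y(X, R) = 9 - ((-5 + R)*X + 1/4) = 9 - (X*(-5 + R) + 1/4) = 9 - (1/4 + X*(-5 + R)) = 9 + (-1/4 - X*(-5 + R)) = 35/4 - X*(-5 + R))
((-8 - y(-1, 3))*(-50 + 12))*254 = ((-8 - (35/4 - 1*(-1)*(-5 + 3)))*(-50 + 12))*254 = ((-8 - (35/4 - 1*(-1)*(-2)))*(-38))*254 = ((-8 - (35/4 - 2))*(-38))*254 = ((-8 - 1*27/4)*(-38))*254 = ((-8 - 27/4)*(-38))*254 = -59/4*(-38)*254 = (1121/2)*254 = 142367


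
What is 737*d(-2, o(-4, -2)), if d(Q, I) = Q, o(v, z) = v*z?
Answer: -1474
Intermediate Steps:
737*d(-2, o(-4, -2)) = 737*(-2) = -1474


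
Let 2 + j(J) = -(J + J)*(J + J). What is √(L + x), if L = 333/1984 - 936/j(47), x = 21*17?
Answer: √5297457158459/121768 ≈ 18.902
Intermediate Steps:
j(J) = -2 - 4*J² (j(J) = -2 - (J + J)*(J + J) = -2 - 2*J*2*J = -2 - 4*J²)
x = 357
L = 266671/974144 (L = 333/1984 - 936/(-2 - 4*47²) = 333*(1/1984) - 936/(-2 - 4*2209) = 333/1984 - 936/(-2 - 8836) = 333/1984 - 936/(-8838) = 333/1984 - 936*(-1/8838) = 333/1984 + 52/491 = 266671/974144 ≈ 0.27375)
√(L + x) = √(266671/974144 + 357) = √(348036079/974144) = √5297457158459/121768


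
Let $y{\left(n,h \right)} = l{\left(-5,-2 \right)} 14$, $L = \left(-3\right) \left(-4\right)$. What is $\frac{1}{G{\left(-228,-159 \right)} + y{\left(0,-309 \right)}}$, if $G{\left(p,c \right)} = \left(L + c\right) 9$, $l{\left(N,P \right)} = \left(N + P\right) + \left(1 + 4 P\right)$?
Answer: $- \frac{1}{1519} \approx -0.00065833$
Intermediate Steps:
$l{\left(N,P \right)} = 1 + N + 5 P$
$L = 12$
$G{\left(p,c \right)} = 108 + 9 c$ ($G{\left(p,c \right)} = \left(12 + c\right) 9 = 108 + 9 c$)
$y{\left(n,h \right)} = -196$ ($y{\left(n,h \right)} = \left(1 - 5 + 5 \left(-2\right)\right) 14 = \left(1 - 5 - 10\right) 14 = \left(-14\right) 14 = -196$)
$\frac{1}{G{\left(-228,-159 \right)} + y{\left(0,-309 \right)}} = \frac{1}{\left(108 + 9 \left(-159\right)\right) - 196} = \frac{1}{\left(108 - 1431\right) - 196} = \frac{1}{-1323 - 196} = \frac{1}{-1519} = - \frac{1}{1519}$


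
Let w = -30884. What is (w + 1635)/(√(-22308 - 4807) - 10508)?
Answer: 307348492/110445179 + 29249*I*√27115/110445179 ≈ 2.7828 + 0.043608*I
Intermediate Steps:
(w + 1635)/(√(-22308 - 4807) - 10508) = (-30884 + 1635)/(√(-22308 - 4807) - 10508) = -29249/(√(-27115) - 10508) = -29249/(I*√27115 - 10508) = -29249/(-10508 + I*√27115)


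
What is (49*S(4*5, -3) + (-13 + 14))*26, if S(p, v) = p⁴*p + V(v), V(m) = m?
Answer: 4076796204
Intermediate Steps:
S(p, v) = v + p⁵ (S(p, v) = p⁴*p + v = p⁵ + v = v + p⁵)
(49*S(4*5, -3) + (-13 + 14))*26 = (49*(-3 + (4*5)⁵) + (-13 + 14))*26 = (49*(-3 + 20⁵) + 1)*26 = (49*(-3 + 3200000) + 1)*26 = (49*3199997 + 1)*26 = (156799853 + 1)*26 = 156799854*26 = 4076796204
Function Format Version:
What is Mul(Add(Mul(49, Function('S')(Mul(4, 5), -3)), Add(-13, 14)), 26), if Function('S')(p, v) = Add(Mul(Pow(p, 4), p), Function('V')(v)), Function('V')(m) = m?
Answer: 4076796204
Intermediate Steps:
Function('S')(p, v) = Add(v, Pow(p, 5)) (Function('S')(p, v) = Add(Mul(Pow(p, 4), p), v) = Add(Pow(p, 5), v) = Add(v, Pow(p, 5)))
Mul(Add(Mul(49, Function('S')(Mul(4, 5), -3)), Add(-13, 14)), 26) = Mul(Add(Mul(49, Add(-3, Pow(Mul(4, 5), 5))), Add(-13, 14)), 26) = Mul(Add(Mul(49, Add(-3, Pow(20, 5))), 1), 26) = Mul(Add(Mul(49, Add(-3, 3200000)), 1), 26) = Mul(Add(Mul(49, 3199997), 1), 26) = Mul(Add(156799853, 1), 26) = Mul(156799854, 26) = 4076796204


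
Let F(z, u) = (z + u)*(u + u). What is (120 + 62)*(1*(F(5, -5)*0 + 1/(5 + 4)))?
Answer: 182/9 ≈ 20.222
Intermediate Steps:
F(z, u) = 2*u*(u + z) (F(z, u) = (u + z)*(2*u) = 2*u*(u + z))
(120 + 62)*(1*(F(5, -5)*0 + 1/(5 + 4))) = (120 + 62)*(1*((2*(-5)*(-5 + 5))*0 + 1/(5 + 4))) = 182*(1*((2*(-5)*0)*0 + 1/9)) = 182*(1*(0*0 + ⅑)) = 182*(1*(0 + ⅑)) = 182*(1*(⅑)) = 182*(⅑) = 182/9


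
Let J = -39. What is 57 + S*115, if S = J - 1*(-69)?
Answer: 3507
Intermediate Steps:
S = 30 (S = -39 - 1*(-69) = -39 + 69 = 30)
57 + S*115 = 57 + 30*115 = 57 + 3450 = 3507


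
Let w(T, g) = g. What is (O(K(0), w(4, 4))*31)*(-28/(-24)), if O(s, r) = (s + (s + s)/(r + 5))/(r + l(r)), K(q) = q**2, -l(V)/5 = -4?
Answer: 0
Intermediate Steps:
l(V) = 20 (l(V) = -5*(-4) = 20)
O(s, r) = (s + 2*s/(5 + r))/(20 + r) (O(s, r) = (s + (s + s)/(r + 5))/(r + 20) = (s + (2*s)/(5 + r))/(20 + r) = (s + 2*s/(5 + r))/(20 + r))
(O(K(0), w(4, 4))*31)*(-28/(-24)) = ((0**2*(7 + 4)/(100 + 4**2 + 25*4))*31)*(-28/(-24)) = ((0*11/(100 + 16 + 100))*31)*(-28*(-1/24)) = ((0*11/216)*31)*(7/6) = ((0*(1/216)*11)*31)*(7/6) = (0*31)*(7/6) = 0*(7/6) = 0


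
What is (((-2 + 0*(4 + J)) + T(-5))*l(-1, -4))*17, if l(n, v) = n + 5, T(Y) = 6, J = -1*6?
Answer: 272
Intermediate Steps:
J = -6
l(n, v) = 5 + n
(((-2 + 0*(4 + J)) + T(-5))*l(-1, -4))*17 = (((-2 + 0*(4 - 6)) + 6)*(5 - 1))*17 = (((-2 + 0*(-2)) + 6)*4)*17 = (((-2 + 0) + 6)*4)*17 = ((-2 + 6)*4)*17 = (4*4)*17 = 16*17 = 272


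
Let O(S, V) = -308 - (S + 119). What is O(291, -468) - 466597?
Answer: -467315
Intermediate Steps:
O(S, V) = -427 - S (O(S, V) = -308 - (119 + S) = -308 + (-119 - S) = -427 - S)
O(291, -468) - 466597 = (-427 - 1*291) - 466597 = (-427 - 291) - 466597 = -718 - 466597 = -467315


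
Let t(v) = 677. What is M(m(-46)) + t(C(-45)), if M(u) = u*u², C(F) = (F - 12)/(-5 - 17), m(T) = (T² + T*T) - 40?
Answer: 73665446565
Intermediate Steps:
m(T) = -40 + 2*T² (m(T) = (T² + T²) - 40 = 2*T² - 40 = -40 + 2*T²)
C(F) = 6/11 - F/22 (C(F) = (-12 + F)/(-22) = (-12 + F)*(-1/22) = 6/11 - F/22)
M(u) = u³
M(m(-46)) + t(C(-45)) = (-40 + 2*(-46)²)³ + 677 = (-40 + 2*2116)³ + 677 = (-40 + 4232)³ + 677 = 4192³ + 677 = 73665445888 + 677 = 73665446565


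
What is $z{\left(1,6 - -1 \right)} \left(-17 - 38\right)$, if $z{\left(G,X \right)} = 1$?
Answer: $-55$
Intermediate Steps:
$z{\left(1,6 - -1 \right)} \left(-17 - 38\right) = 1 \left(-17 - 38\right) = 1 \left(-55\right) = -55$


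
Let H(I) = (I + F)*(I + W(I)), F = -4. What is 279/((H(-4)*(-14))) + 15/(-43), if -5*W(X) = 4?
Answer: -33435/38528 ≈ -0.86781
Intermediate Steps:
W(X) = -⅘ (W(X) = -⅕*4 = -⅘)
H(I) = (-4 + I)*(-⅘ + I) (H(I) = (I - 4)*(I - ⅘) = (-4 + I)*(-⅘ + I))
279/((H(-4)*(-14))) + 15/(-43) = 279/(((16/5 + (-4)² - 24/5*(-4))*(-14))) + 15/(-43) = 279/(((16/5 + 16 + 96/5)*(-14))) + 15*(-1/43) = 279/(((192/5)*(-14))) - 15/43 = 279/(-2688/5) - 15/43 = 279*(-5/2688) - 15/43 = -465/896 - 15/43 = -33435/38528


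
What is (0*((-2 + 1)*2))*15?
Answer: 0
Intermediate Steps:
(0*((-2 + 1)*2))*15 = (0*(-1*2))*15 = (0*(-2))*15 = 0*15 = 0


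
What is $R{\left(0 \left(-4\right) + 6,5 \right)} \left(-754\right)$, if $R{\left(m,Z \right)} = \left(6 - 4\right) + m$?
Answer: $-6032$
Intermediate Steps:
$R{\left(m,Z \right)} = 2 + m$
$R{\left(0 \left(-4\right) + 6,5 \right)} \left(-754\right) = \left(2 + \left(0 \left(-4\right) + 6\right)\right) \left(-754\right) = \left(2 + \left(0 + 6\right)\right) \left(-754\right) = \left(2 + 6\right) \left(-754\right) = 8 \left(-754\right) = -6032$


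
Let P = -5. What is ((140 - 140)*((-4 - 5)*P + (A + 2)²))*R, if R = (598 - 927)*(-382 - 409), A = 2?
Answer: 0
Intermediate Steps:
R = 260239 (R = -329*(-791) = 260239)
((140 - 140)*((-4 - 5)*P + (A + 2)²))*R = ((140 - 140)*((-4 - 5)*(-5) + (2 + 2)²))*260239 = (0*(-9*(-5) + 4²))*260239 = (0*(45 + 16))*260239 = (0*61)*260239 = 0*260239 = 0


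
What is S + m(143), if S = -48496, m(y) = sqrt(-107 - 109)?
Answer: -48496 + 6*I*sqrt(6) ≈ -48496.0 + 14.697*I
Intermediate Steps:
m(y) = 6*I*sqrt(6) (m(y) = sqrt(-216) = 6*I*sqrt(6))
S + m(143) = -48496 + 6*I*sqrt(6)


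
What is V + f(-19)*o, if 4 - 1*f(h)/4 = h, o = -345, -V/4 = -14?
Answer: -31684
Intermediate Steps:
V = 56 (V = -4*(-14) = 56)
f(h) = 16 - 4*h
V + f(-19)*o = 56 + (16 - 4*(-19))*(-345) = 56 + (16 + 76)*(-345) = 56 + 92*(-345) = 56 - 31740 = -31684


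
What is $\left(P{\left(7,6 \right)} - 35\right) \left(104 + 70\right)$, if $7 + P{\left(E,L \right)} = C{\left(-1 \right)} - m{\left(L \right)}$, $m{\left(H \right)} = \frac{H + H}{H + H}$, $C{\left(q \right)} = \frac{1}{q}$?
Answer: $-7656$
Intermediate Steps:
$m{\left(H \right)} = 1$ ($m{\left(H \right)} = \frac{2 H}{2 H} = 2 H \frac{1}{2 H} = 1$)
$P{\left(E,L \right)} = -9$ ($P{\left(E,L \right)} = -7 + \left(\frac{1}{-1} - 1\right) = -7 - 2 = -9$)
$\left(P{\left(7,6 \right)} - 35\right) \left(104 + 70\right) = \left(-9 - 35\right) \left(104 + 70\right) = \left(-44\right) 174 = -7656$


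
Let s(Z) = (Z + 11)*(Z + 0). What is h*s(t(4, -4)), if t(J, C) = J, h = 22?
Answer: 1320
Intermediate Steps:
s(Z) = Z*(11 + Z) (s(Z) = (11 + Z)*Z = Z*(11 + Z))
h*s(t(4, -4)) = 22*(4*(11 + 4)) = 22*(4*15) = 22*60 = 1320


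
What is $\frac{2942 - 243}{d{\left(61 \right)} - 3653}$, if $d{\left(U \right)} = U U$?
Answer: $\frac{2699}{68} \approx 39.691$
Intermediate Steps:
$d{\left(U \right)} = U^{2}$
$\frac{2942 - 243}{d{\left(61 \right)} - 3653} = \frac{2942 - 243}{61^{2} - 3653} = \frac{2942 - 243}{3721 - 3653} = \frac{2942 - 243}{68} = 2699 \cdot \frac{1}{68} = \frac{2699}{68}$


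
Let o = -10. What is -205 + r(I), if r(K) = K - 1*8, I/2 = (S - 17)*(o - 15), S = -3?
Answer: 787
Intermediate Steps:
I = 1000 (I = 2*((-3 - 17)*(-10 - 15)) = 2*(-20*(-25)) = 2*500 = 1000)
r(K) = -8 + K (r(K) = K - 8 = -8 + K)
-205 + r(I) = -205 + (-8 + 1000) = -205 + 992 = 787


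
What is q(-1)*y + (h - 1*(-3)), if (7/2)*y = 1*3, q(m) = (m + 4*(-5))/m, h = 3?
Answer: 24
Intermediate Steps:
q(m) = (-20 + m)/m (q(m) = (m - 20)/m = (-20 + m)/m)
y = 6/7 (y = 2*(1*3)/7 = (2/7)*3 = 6/7 ≈ 0.85714)
q(-1)*y + (h - 1*(-3)) = ((-20 - 1)/(-1))*(6/7) + (3 - 1*(-3)) = -1*(-21)*(6/7) + (3 + 3) = 21*(6/7) + 6 = 18 + 6 = 24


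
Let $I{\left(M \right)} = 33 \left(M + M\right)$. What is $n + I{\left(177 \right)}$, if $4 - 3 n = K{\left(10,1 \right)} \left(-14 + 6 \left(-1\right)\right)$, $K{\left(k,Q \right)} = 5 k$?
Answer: $\frac{36050}{3} \approx 12017.0$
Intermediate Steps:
$n = \frac{1004}{3}$ ($n = \frac{4}{3} - \frac{5 \cdot 10 \left(-14 + 6 \left(-1\right)\right)}{3} = \frac{4}{3} - \frac{50 \left(-14 - 6\right)}{3} = \frac{4}{3} - \frac{50 \left(-20\right)}{3} = \frac{4}{3} - - \frac{1000}{3} = \frac{4}{3} + \frac{1000}{3} = \frac{1004}{3} \approx 334.67$)
$I{\left(M \right)} = 66 M$ ($I{\left(M \right)} = 33 \cdot 2 M = 66 M$)
$n + I{\left(177 \right)} = \frac{1004}{3} + 66 \cdot 177 = \frac{1004}{3} + 11682 = \frac{36050}{3}$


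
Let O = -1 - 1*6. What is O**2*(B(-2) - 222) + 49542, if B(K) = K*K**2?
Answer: 38272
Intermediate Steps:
B(K) = K**3
O = -7 (O = -1 - 6 = -7)
O**2*(B(-2) - 222) + 49542 = (-7)**2*((-2)**3 - 222) + 49542 = 49*(-8 - 222) + 49542 = 49*(-230) + 49542 = -11270 + 49542 = 38272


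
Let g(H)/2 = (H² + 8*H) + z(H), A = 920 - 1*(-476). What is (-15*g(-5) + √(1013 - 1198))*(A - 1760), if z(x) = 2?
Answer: -141960 - 364*I*√185 ≈ -1.4196e+5 - 4950.9*I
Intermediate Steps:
A = 1396 (A = 920 + 476 = 1396)
g(H) = 4 + 2*H² + 16*H (g(H) = 2*((H² + 8*H) + 2) = 2*(2 + H² + 8*H) = 4 + 2*H² + 16*H)
(-15*g(-5) + √(1013 - 1198))*(A - 1760) = (-15*(4 + 2*(-5)² + 16*(-5)) + √(1013 - 1198))*(1396 - 1760) = (-15*(4 + 2*25 - 80) + √(-185))*(-364) = (-15*(4 + 50 - 80) + I*√185)*(-364) = (-15*(-26) + I*√185)*(-364) = (390 + I*√185)*(-364) = -141960 - 364*I*√185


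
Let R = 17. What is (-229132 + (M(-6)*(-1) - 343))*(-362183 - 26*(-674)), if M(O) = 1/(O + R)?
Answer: 869997208934/11 ≈ 7.9091e+10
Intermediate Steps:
M(O) = 1/(17 + O) (M(O) = 1/(O + 17) = 1/(17 + O))
(-229132 + (M(-6)*(-1) - 343))*(-362183 - 26*(-674)) = (-229132 + (-1/(17 - 6) - 343))*(-362183 - 26*(-674)) = (-229132 + (-1/11 - 343))*(-362183 + 17524) = (-229132 + ((1/11)*(-1) - 343))*(-344659) = (-229132 + (-1/11 - 343))*(-344659) = (-229132 - 3774/11)*(-344659) = -2524226/11*(-344659) = 869997208934/11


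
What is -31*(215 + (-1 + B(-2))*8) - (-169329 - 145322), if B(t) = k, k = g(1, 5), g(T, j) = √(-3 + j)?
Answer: 308234 - 248*√2 ≈ 3.0788e+5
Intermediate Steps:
k = √2 (k = √(-3 + 5) = √2 ≈ 1.4142)
B(t) = √2
-31*(215 + (-1 + B(-2))*8) - (-169329 - 145322) = -31*(215 + (-1 + √2)*8) - (-169329 - 145322) = -31*(215 + (-8 + 8*√2)) - 1*(-314651) = -31*(207 + 8*√2) + 314651 = (-6417 - 248*√2) + 314651 = 308234 - 248*√2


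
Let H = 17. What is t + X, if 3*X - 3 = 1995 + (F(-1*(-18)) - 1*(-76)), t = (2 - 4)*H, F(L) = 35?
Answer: 669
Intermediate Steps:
t = -34 (t = (2 - 4)*17 = -2*17 = -34)
X = 703 (X = 1 + (1995 + (35 - 1*(-76)))/3 = 1 + (1995 + (35 + 76))/3 = 1 + (1995 + 111)/3 = 1 + (1/3)*2106 = 1 + 702 = 703)
t + X = -34 + 703 = 669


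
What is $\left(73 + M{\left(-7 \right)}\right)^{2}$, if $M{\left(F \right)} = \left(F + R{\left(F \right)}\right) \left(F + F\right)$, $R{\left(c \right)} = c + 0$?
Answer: $72361$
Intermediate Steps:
$R{\left(c \right)} = c$
$M{\left(F \right)} = 4 F^{2}$ ($M{\left(F \right)} = \left(F + F\right) \left(F + F\right) = 2 F 2 F = 4 F^{2}$)
$\left(73 + M{\left(-7 \right)}\right)^{2} = \left(73 + 4 \left(-7\right)^{2}\right)^{2} = \left(73 + 4 \cdot 49\right)^{2} = \left(73 + 196\right)^{2} = 269^{2} = 72361$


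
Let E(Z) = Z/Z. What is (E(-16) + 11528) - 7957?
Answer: 3572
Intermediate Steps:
E(Z) = 1
(E(-16) + 11528) - 7957 = (1 + 11528) - 7957 = 11529 - 7957 = 3572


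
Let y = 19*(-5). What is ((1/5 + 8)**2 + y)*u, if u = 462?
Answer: -320628/25 ≈ -12825.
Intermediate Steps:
y = -95
((1/5 + 8)**2 + y)*u = ((1/5 + 8)**2 - 95)*462 = ((41/5)**2 - 95)*462 = (1681/25 - 95)*462 = -694/25*462 = -320628/25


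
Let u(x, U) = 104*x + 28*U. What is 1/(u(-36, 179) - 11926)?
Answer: -1/10658 ≈ -9.3826e-5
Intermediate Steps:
u(x, U) = 28*U + 104*x
1/(u(-36, 179) - 11926) = 1/((28*179 + 104*(-36)) - 11926) = 1/((5012 - 3744) - 11926) = 1/(1268 - 11926) = 1/(-10658) = -1/10658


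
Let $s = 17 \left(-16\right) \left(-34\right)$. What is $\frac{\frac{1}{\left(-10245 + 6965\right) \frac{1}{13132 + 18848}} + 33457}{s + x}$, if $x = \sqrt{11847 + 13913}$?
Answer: $\frac{38665021}{10687468} - \frac{133789 \sqrt{1610}}{85499744} \approx 3.555$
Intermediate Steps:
$s = 9248$ ($s = \left(-272\right) \left(-34\right) = 9248$)
$x = 4 \sqrt{1610}$ ($x = \sqrt{25760} = 4 \sqrt{1610} \approx 160.5$)
$\frac{\frac{1}{\left(-10245 + 6965\right) \frac{1}{13132 + 18848}} + 33457}{s + x} = \frac{\frac{1}{\left(-10245 + 6965\right) \frac{1}{13132 + 18848}} + 33457}{9248 + 4 \sqrt{1610}} = \frac{\frac{1}{\left(-3280\right) \frac{1}{31980}} + 33457}{9248 + 4 \sqrt{1610}} = \frac{\frac{1}{- \frac{4}{39}} + 33457}{9248 + 4 \sqrt{1610}} = \frac{- \frac{39}{4} + 33457}{9248 + 4 \sqrt{1610}} = \frac{133789}{4 \left(9248 + 4 \sqrt{1610}\right)}$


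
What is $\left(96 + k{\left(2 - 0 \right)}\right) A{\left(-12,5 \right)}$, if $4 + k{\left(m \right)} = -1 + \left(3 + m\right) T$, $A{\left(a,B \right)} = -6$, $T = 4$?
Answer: $-666$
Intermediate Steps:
$k{\left(m \right)} = 7 + 4 m$ ($k{\left(m \right)} = -4 + \left(-1 + \left(3 + m\right) 4\right) = -4 + \left(-1 + \left(12 + 4 m\right)\right) = -4 + \left(11 + 4 m\right) = 7 + 4 m$)
$\left(96 + k{\left(2 - 0 \right)}\right) A{\left(-12,5 \right)} = \left(96 + \left(7 + 4 \left(2 - 0\right)\right)\right) \left(-6\right) = \left(96 + \left(7 + 4 \left(2 + 0\right)\right)\right) \left(-6\right) = \left(96 + \left(7 + 4 \cdot 2\right)\right) \left(-6\right) = \left(96 + \left(7 + 8\right)\right) \left(-6\right) = \left(96 + 15\right) \left(-6\right) = 111 \left(-6\right) = -666$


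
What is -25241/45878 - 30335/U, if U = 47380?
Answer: -258762771/217369964 ≈ -1.1904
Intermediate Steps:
-25241/45878 - 30335/U = -25241/45878 - 30335/47380 = -25241*1/45878 - 30335*1/47380 = -25241/45878 - 6067/9476 = -258762771/217369964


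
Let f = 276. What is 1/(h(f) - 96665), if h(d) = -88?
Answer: -1/96753 ≈ -1.0336e-5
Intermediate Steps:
1/(h(f) - 96665) = 1/(-88 - 96665) = 1/(-96753) = -1/96753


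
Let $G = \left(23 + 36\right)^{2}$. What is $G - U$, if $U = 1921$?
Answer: $1560$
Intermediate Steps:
$G = 3481$ ($G = 59^{2} = 3481$)
$G - U = 3481 - 1921 = 1560$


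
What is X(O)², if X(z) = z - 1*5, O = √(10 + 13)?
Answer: (5 - √23)² ≈ 0.041685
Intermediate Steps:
O = √23 ≈ 4.7958
X(z) = -5 + z (X(z) = z - 5 = -5 + z)
X(O)² = (-5 + √23)²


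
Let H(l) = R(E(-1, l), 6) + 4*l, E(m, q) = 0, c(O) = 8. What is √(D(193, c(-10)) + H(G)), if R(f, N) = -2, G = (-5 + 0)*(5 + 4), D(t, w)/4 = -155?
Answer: I*√802 ≈ 28.32*I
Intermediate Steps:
D(t, w) = -620 (D(t, w) = 4*(-155) = -620)
G = -45 (G = -5*9 = -45)
H(l) = -2 + 4*l
√(D(193, c(-10)) + H(G)) = √(-620 + (-2 + 4*(-45))) = √(-620 + (-2 - 180)) = √(-620 - 182) = √(-802) = I*√802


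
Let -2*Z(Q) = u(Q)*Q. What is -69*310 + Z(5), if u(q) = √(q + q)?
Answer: -21390 - 5*√10/2 ≈ -21398.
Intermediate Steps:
u(q) = √2*√q (u(q) = √(2*q) = √2*√q)
Z(Q) = -√2*Q^(3/2)/2 (Z(Q) = -√2*√Q*Q/2 = -√2*Q^(3/2)/2)
-69*310 + Z(5) = -69*310 - √2*5^(3/2)/2 = -21390 - √2*5*√5/2 = -21390 - 5*√10/2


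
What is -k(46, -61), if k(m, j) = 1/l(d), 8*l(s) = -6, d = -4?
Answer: 4/3 ≈ 1.3333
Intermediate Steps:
l(s) = -3/4 (l(s) = (1/8)*(-6) = -3/4)
k(m, j) = -4/3 (k(m, j) = 1/(-3/4) = -4/3)
-k(46, -61) = -1*(-4/3) = 4/3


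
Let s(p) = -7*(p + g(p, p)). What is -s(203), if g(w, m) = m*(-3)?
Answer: -2842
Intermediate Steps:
g(w, m) = -3*m
s(p) = 14*p (s(p) = -7*(p - 3*p) = -(-14)*p = 14*p)
-s(203) = -14*203 = -1*2842 = -2842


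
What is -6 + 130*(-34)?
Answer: -4426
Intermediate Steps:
-6 + 130*(-34) = -6 - 4420 = -4426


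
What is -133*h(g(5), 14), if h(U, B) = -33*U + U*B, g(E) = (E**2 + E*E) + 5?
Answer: 138985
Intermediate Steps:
g(E) = 5 + 2*E**2 (g(E) = (E**2 + E**2) + 5 = 2*E**2 + 5 = 5 + 2*E**2)
h(U, B) = -33*U + B*U
-133*h(g(5), 14) = -133*(5 + 2*5**2)*(-33 + 14) = -133*(5 + 2*25)*(-19) = -133*(5 + 50)*(-19) = -7315*(-19) = -133*(-1045) = 138985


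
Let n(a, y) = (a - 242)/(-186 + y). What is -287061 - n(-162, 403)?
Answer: -62291833/217 ≈ -2.8706e+5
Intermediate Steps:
n(a, y) = (-242 + a)/(-186 + y)
-287061 - n(-162, 403) = -287061 - (-242 - 162)/(-186 + 403) = -287061 - (-404)/217 = -287061 - 1*(-404/217) = -287061 + 404/217 = -62291833/217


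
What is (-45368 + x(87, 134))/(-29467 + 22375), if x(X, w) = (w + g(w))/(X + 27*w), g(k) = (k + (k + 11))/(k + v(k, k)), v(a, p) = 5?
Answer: 245939729/38445732 ≈ 6.3971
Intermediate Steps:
g(k) = (11 + 2*k)/(5 + k) (g(k) = (k + (k + 11))/(k + 5) = (k + (11 + k))/(5 + k) = (11 + 2*k)/(5 + k))
x(X, w) = (w + (11 + 2*w)/(5 + w))/(X + 27*w)
(-45368 + x(87, 134))/(-29467 + 22375) = (-45368 + (11 + 2*134 + 134*(5 + 134))/((5 + 134)*(87 + 27*134)))/(-29467 + 22375) = (-45368 + (11 + 268 + 134*139)/(139*(87 + 3618)))/(-7092) = (-45368 + (1/139)*(11 + 268 + 18626)/3705)*(-1/7092) = (-45368 + (1/139)*(1/3705)*18905)*(-1/7092) = (-45368 + 199/5421)*(-1/7092) = -245939729/5421*(-1/7092) = 245939729/38445732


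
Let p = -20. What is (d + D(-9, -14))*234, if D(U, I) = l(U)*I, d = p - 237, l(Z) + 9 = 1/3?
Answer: -31746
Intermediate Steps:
l(Z) = -26/3 (l(Z) = -9 + 1/3 = -9 + ⅓ = -26/3)
d = -257 (d = -20 - 237 = -257)
D(U, I) = -26*I/3
(d + D(-9, -14))*234 = (-257 - 26/3*(-14))*234 = (-257 + 364/3)*234 = -407/3*234 = -31746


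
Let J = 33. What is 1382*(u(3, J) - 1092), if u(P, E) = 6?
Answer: -1500852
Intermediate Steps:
1382*(u(3, J) - 1092) = 1382*(6 - 1092) = 1382*(-1086) = -1500852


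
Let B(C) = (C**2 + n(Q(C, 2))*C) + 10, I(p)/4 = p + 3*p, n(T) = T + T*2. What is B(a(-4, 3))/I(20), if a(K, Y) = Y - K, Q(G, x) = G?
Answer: 103/160 ≈ 0.64375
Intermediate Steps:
n(T) = 3*T (n(T) = T + 2*T = 3*T)
I(p) = 16*p (I(p) = 4*(p + 3*p) = 4*(4*p) = 16*p)
B(C) = 10 + 4*C**2 (B(C) = (C**2 + (3*C)*C) + 10 = (C**2 + 3*C**2) + 10 = 4*C**2 + 10 = 10 + 4*C**2)
B(a(-4, 3))/I(20) = (10 + 4*(3 - 1*(-4))**2)/((16*20)) = (10 + 4*(3 + 4)**2)/320 = (10 + 4*7**2)*(1/320) = (10 + 4*49)*(1/320) = (10 + 196)*(1/320) = 206*(1/320) = 103/160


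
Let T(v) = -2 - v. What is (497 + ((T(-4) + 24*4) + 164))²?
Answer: 576081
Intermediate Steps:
(497 + ((T(-4) + 24*4) + 164))² = (497 + (((-2 - 1*(-4)) + 24*4) + 164))² = (497 + (((-2 + 4) + 96) + 164))² = (497 + ((2 + 96) + 164))² = (497 + (98 + 164))² = (497 + 262)² = 759² = 576081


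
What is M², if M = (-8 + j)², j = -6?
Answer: 38416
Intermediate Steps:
M = 196 (M = (-8 - 6)² = (-14)² = 196)
M² = 196² = 38416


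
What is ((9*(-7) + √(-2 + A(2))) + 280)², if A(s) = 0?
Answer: (217 + I*√2)² ≈ 47087.0 + 613.8*I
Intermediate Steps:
((9*(-7) + √(-2 + A(2))) + 280)² = ((9*(-7) + √(-2 + 0)) + 280)² = ((-63 + √(-2)) + 280)² = ((-63 + I*√2) + 280)² = (217 + I*√2)²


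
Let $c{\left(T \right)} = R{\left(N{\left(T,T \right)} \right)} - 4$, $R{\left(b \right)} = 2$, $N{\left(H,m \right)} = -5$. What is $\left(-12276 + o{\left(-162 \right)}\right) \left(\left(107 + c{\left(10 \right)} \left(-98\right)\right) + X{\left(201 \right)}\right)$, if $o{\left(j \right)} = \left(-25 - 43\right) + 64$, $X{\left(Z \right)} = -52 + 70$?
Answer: $-3941880$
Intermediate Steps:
$X{\left(Z \right)} = 18$
$c{\left(T \right)} = -2$ ($c{\left(T \right)} = 2 - 4 = -2$)
$o{\left(j \right)} = -4$ ($o{\left(j \right)} = -68 + 64 = -4$)
$\left(-12276 + o{\left(-162 \right)}\right) \left(\left(107 + c{\left(10 \right)} \left(-98\right)\right) + X{\left(201 \right)}\right) = \left(-12276 - 4\right) \left(\left(107 - -196\right) + 18\right) = - 12280 \left(\left(107 + 196\right) + 18\right) = - 12280 \left(303 + 18\right) = \left(-12280\right) 321 = -3941880$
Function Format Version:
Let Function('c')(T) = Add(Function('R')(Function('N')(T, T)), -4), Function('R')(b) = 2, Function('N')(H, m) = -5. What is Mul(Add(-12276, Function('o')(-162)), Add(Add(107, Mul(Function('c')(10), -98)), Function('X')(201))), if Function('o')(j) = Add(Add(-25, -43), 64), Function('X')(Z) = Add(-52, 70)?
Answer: -3941880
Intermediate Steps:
Function('X')(Z) = 18
Function('c')(T) = -2 (Function('c')(T) = Add(2, -4) = -2)
Function('o')(j) = -4 (Function('o')(j) = Add(-68, 64) = -4)
Mul(Add(-12276, Function('o')(-162)), Add(Add(107, Mul(Function('c')(10), -98)), Function('X')(201))) = Mul(Add(-12276, -4), Add(Add(107, Mul(-2, -98)), 18)) = Mul(-12280, Add(Add(107, 196), 18)) = Mul(-12280, Add(303, 18)) = Mul(-12280, 321) = -3941880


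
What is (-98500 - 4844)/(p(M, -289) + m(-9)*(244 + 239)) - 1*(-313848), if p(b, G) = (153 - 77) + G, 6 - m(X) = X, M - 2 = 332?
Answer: 91953158/293 ≈ 3.1383e+5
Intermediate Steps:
M = 334 (M = 2 + 332 = 334)
m(X) = 6 - X
p(b, G) = 76 + G
(-98500 - 4844)/(p(M, -289) + m(-9)*(244 + 239)) - 1*(-313848) = (-98500 - 4844)/((76 - 289) + (6 - 1*(-9))*(244 + 239)) - 1*(-313848) = -103344/(-213 + (6 + 9)*483) + 313848 = -103344/(-213 + 15*483) + 313848 = -103344/(-213 + 7245) + 313848 = -103344/7032 + 313848 = -103344*1/7032 + 313848 = -4306/293 + 313848 = 91953158/293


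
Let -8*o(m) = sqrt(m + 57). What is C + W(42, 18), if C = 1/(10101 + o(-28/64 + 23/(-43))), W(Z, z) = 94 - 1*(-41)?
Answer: 202166867990569/1497531257295 + 32*sqrt(184169)/1497531257295 ≈ 135.00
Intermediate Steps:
W(Z, z) = 135 (W(Z, z) = 94 + 41 = 135)
o(m) = -sqrt(57 + m)/8 (o(m) = -sqrt(m + 57)/8 = -sqrt(57 + m)/8)
C = 1/(10101 - 3*sqrt(184169)/1376) (C = 1/(10101 - sqrt(57 + (-28/64 + 23/(-43)))/8) = 1/(10101 - sqrt(57 + (-28*1/64 + 23*(-1/43)))/8) = 1/(10101 - sqrt(57 + (-7/16 - 23/43))/8) = 1/(10101 - sqrt(57 - 669/688)/8) = 1/(10101 - 3*sqrt(184169)/1376) ≈ 9.9009e-5)
C + W(42, 18) = (148255744/1497531257295 + 32*sqrt(184169)/1497531257295) + 135 = 202166867990569/1497531257295 + 32*sqrt(184169)/1497531257295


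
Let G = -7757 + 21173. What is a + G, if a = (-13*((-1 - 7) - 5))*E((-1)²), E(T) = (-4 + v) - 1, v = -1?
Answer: 12402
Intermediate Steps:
E(T) = -6 (E(T) = (-4 - 1) - 1 = -5 - 1 = -6)
G = 13416
a = -1014 (a = -13*((-1 - 7) - 5)*(-6) = -13*(-8 - 5)*(-6) = -13*(-13)*(-6) = 169*(-6) = -1014)
a + G = -1014 + 13416 = 12402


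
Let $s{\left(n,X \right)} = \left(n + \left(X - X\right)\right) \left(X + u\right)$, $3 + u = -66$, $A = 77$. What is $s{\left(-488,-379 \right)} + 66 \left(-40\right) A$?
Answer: $15344$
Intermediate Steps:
$u = -69$ ($u = -3 - 66 = -69$)
$s{\left(n,X \right)} = n \left(-69 + X\right)$ ($s{\left(n,X \right)} = \left(n + \left(X - X\right)\right) \left(X - 69\right) = \left(n + 0\right) \left(-69 + X\right) = n \left(-69 + X\right)$)
$s{\left(-488,-379 \right)} + 66 \left(-40\right) A = - 488 \left(-69 - 379\right) + 66 \left(-40\right) 77 = \left(-488\right) \left(-448\right) - 203280 = 218624 - 203280 = 15344$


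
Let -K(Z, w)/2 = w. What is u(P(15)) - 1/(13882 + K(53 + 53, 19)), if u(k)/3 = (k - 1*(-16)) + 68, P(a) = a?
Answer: 4111667/13844 ≈ 297.00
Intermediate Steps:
K(Z, w) = -2*w
u(k) = 252 + 3*k (u(k) = 3*((k - 1*(-16)) + 68) = 3*((k + 16) + 68) = 3*((16 + k) + 68) = 3*(84 + k) = 252 + 3*k)
u(P(15)) - 1/(13882 + K(53 + 53, 19)) = (252 + 3*15) - 1/(13882 - 2*19) = (252 + 45) - 1/(13882 - 38) = 297 - 1/13844 = 4111667/13844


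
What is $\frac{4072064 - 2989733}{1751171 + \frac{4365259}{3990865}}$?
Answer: $\frac{479937434035}{776521268686} \approx 0.61806$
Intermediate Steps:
$\frac{4072064 - 2989733}{1751171 + \frac{4365259}{3990865}} = \frac{1082331}{1751171 + 4365259 \cdot \frac{1}{3990865}} = \frac{1082331}{1751171 + \frac{4365259}{3990865}} = \frac{1082331}{\frac{6988691418174}{3990865}} = 1082331 \cdot \frac{3990865}{6988691418174} = \frac{479937434035}{776521268686}$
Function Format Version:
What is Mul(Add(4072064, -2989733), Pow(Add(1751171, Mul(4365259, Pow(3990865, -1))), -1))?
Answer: Rational(479937434035, 776521268686) ≈ 0.61806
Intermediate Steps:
Mul(Add(4072064, -2989733), Pow(Add(1751171, Mul(4365259, Pow(3990865, -1))), -1)) = Mul(1082331, Pow(Add(1751171, Mul(4365259, Rational(1, 3990865))), -1)) = Mul(1082331, Pow(Add(1751171, Rational(4365259, 3990865)), -1)) = Mul(1082331, Pow(Rational(6988691418174, 3990865), -1)) = Mul(1082331, Rational(3990865, 6988691418174)) = Rational(479937434035, 776521268686)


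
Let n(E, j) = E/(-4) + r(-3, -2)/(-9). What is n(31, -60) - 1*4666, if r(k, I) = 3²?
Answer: -18699/4 ≈ -4674.8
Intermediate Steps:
r(k, I) = 9
n(E, j) = -1 - E/4 (n(E, j) = E/(-4) + 9/(-9) = E*(-¼) + 9*(-⅑) = -E/4 - 1 = -1 - E/4)
n(31, -60) - 1*4666 = (-1 - ¼*31) - 1*4666 = (-1 - 31/4) - 4666 = -35/4 - 4666 = -18699/4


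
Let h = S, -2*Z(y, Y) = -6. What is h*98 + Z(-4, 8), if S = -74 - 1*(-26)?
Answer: -4701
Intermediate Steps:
Z(y, Y) = 3 (Z(y, Y) = -½*(-6) = 3)
S = -48 (S = -74 + 26 = -48)
h = -48
h*98 + Z(-4, 8) = -48*98 + 3 = -4704 + 3 = -4701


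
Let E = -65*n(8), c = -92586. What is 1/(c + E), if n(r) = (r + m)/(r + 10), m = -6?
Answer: -9/833339 ≈ -1.0800e-5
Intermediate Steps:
n(r) = (-6 + r)/(10 + r) (n(r) = (r - 6)/(r + 10) = (-6 + r)/(10 + r))
E = -65/9 (E = -65*(-6 + 8)/(10 + 8) = -65*2/18 = -65*⅑ = -65/9 ≈ -7.2222)
1/(c + E) = 1/(-92586 - 65/9) = 1/(-833339/9) = -9/833339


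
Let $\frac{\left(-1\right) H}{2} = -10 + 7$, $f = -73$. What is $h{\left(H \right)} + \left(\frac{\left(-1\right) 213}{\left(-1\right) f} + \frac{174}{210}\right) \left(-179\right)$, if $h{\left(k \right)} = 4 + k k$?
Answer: $\frac{1057702}{2555} \approx 413.97$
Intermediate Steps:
$H = 6$ ($H = - 2 \left(-10 + 7\right) = \left(-2\right) \left(-3\right) = 6$)
$h{\left(k \right)} = 4 + k^{2}$
$h{\left(H \right)} + \left(\frac{\left(-1\right) 213}{\left(-1\right) f} + \frac{174}{210}\right) \left(-179\right) = \left(4 + 6^{2}\right) + \left(\frac{\left(-1\right) 213}{\left(-1\right) \left(-73\right)} + \frac{174}{210}\right) \left(-179\right) = \left(4 + 36\right) + \left(- \frac{213}{73} + 174 \cdot \frac{1}{210}\right) \left(-179\right) = 40 + \left(\left(-213\right) \frac{1}{73} + \frac{29}{35}\right) \left(-179\right) = 40 + \left(- \frac{213}{73} + \frac{29}{35}\right) \left(-179\right) = 40 - - \frac{955502}{2555} = 40 + \frac{955502}{2555} = \frac{1057702}{2555}$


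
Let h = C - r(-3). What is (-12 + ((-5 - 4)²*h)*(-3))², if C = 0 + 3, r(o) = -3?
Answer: 2160900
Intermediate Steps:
C = 3
h = 6 (h = 3 - 1*(-3) = 3 + 3 = 6)
(-12 + ((-5 - 4)²*h)*(-3))² = (-12 + ((-5 - 4)²*6)*(-3))² = (-12 + ((-9)²*6)*(-3))² = (-12 + (81*6)*(-3))² = (-12 + 486*(-3))² = (-12 - 1458)² = (-1470)² = 2160900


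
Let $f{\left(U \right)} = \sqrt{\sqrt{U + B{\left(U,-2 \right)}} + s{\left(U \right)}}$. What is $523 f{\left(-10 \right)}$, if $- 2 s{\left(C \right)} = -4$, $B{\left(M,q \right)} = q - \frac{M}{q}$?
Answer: $523 \sqrt{2 + i \sqrt{17}} \approx 948.82 + 594.31 i$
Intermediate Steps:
$B{\left(M,q \right)} = q - \frac{M}{q}$
$s{\left(C \right)} = 2$ ($s{\left(C \right)} = \left(- \frac{1}{2}\right) \left(-4\right) = 2$)
$f{\left(U \right)} = \sqrt{2 + \sqrt{-2 + \frac{3 U}{2}}}$ ($f{\left(U \right)} = \sqrt{\sqrt{U - \left(2 + \frac{U}{-2}\right)} + 2} = \sqrt{\sqrt{U - \left(2 + U \left(- \frac{1}{2}\right)\right)} + 2} = \sqrt{\sqrt{U + \left(-2 + \frac{U}{2}\right)} + 2} = \sqrt{\sqrt{-2 + \frac{3 U}{2}} + 2} = \sqrt{2 + \sqrt{-2 + \frac{3 U}{2}}}$)
$523 f{\left(-10 \right)} = 523 \frac{\sqrt{8 + 2 \sqrt{2} \sqrt{-4 + 3 \left(-10\right)}}}{2} = 523 \frac{\sqrt{8 + 2 \sqrt{2} \sqrt{-4 - 30}}}{2} = 523 \frac{\sqrt{8 + 2 \sqrt{2} \sqrt{-34}}}{2} = 523 \frac{\sqrt{8 + 2 \sqrt{2} i \sqrt{34}}}{2} = 523 \frac{\sqrt{8 + 4 i \sqrt{17}}}{2} = \frac{523 \sqrt{8 + 4 i \sqrt{17}}}{2}$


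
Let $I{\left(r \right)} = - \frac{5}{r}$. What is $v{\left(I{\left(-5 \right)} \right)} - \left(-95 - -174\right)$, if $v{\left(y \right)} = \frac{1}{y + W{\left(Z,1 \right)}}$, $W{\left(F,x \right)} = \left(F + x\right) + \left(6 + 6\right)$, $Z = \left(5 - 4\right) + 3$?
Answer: $- \frac{1421}{18} \approx -78.944$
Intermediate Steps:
$Z = 4$ ($Z = 1 + 3 = 4$)
$W{\left(F,x \right)} = 12 + F + x$ ($W{\left(F,x \right)} = \left(F + x\right) + 12 = 12 + F + x$)
$v{\left(y \right)} = \frac{1}{17 + y}$ ($v{\left(y \right)} = \frac{1}{y + \left(12 + 4 + 1\right)} = \frac{1}{y + 17} = \frac{1}{17 + y}$)
$v{\left(I{\left(-5 \right)} \right)} - \left(-95 - -174\right) = \frac{1}{17 - \frac{5}{-5}} - \left(-95 - -174\right) = \frac{1}{17 - -1} - \left(-95 + 174\right) = \frac{1}{17 + 1} - 79 = \frac{1}{18} - 79 = - \frac{1421}{18}$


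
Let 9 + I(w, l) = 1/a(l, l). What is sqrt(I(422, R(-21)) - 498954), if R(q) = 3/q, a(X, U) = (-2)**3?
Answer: I*sqrt(7983410)/4 ≈ 706.37*I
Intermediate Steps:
a(X, U) = -8
I(w, l) = -73/8 (I(w, l) = -9 + 1/(-8) = -9 - 1/8 = -73/8)
sqrt(I(422, R(-21)) - 498954) = sqrt(-73/8 - 498954) = sqrt(-3991705/8) = I*sqrt(7983410)/4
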